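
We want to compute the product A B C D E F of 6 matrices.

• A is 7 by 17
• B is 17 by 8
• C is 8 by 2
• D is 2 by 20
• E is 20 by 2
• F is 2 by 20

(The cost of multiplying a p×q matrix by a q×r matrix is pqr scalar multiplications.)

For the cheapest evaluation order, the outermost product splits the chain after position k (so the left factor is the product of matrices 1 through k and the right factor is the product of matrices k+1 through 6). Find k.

5

Adjacent pairs: AB = 7·17·8 = 952; BC = 17·8·2 = 272; CD = 8·2·20 = 320; DE = 2·20·2 = 80; EF = 20·2·20 = 800.
Length 3: A..C: k=1: 0+272+7·17·2=510; k=2: 952+0+7·8·2=1064 → min 510 | B..D: k=2: 0+320+17·8·20=3040; k=3: 272+0+17·2·20=952 → min 952 | C..E: k=3: 0+80+8·2·2=112; k=4: 320+0+8·20·2=640 → min 112 | D..F: k=4: 0+800+2·20·20=1600; k=5: 80+0+2·2·20=160 → min 160.
Length 4: A..D: k=1: 0+952+7·17·20=3332; k=2: 952+320+7·8·20=2392; k=3: 510+0+7·2·20=790 → min 790 | B..E: k=2: 0+112+17·8·2=384; k=3: 272+80+17·2·2=420; k=4: 952+0+17·20·2=1632 → min 384 | C..F: k=3: 0+160+8·2·20=480; k=4: 320+800+8·20·20=4320; k=5: 112+0+8·2·20=432 → min 432.
Length 5: A..E: k=1: 0+384+7·17·2=622; k=2: 952+112+7·8·2=1176; k=3: 510+80+7·2·2=618; k=4: 790+0+7·20·2=1070 → min 618 | B..F: k=2: 0+432+17·8·20=3152; k=3: 272+160+17·2·20=1112; k=4: 952+800+17·20·20=8552; k=5: 384+0+17·2·20=1064 → min 1064.
Top-level splits: k=1: (A..A)·(B..F) → 0+1064+7·17·20 = 3444; k=2: (A..B)·(C..F) → 952+432+7·8·20 = 2504; k=3: (A..C)·(D..F) → 510+160+7·2·20 = 950; k=4: (A..D)·(E..F) → 790+800+7·20·20 = 4390; k=5: (A..E)·(F..F) → 618+0+7·2·20 = 898.
Best split is after E, i.e. k = 5.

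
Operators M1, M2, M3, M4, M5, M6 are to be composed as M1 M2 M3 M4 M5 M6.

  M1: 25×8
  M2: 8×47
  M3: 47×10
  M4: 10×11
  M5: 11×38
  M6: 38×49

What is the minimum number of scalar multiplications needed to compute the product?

Adjacent pairs: M1M2 = 25·8·47 = 9400; M2M3 = 8·47·10 = 3760; M3M4 = 47·10·11 = 5170; M4M5 = 10·11·38 = 4180; M5M6 = 11·38·49 = 20482.
Length 3: M1..M3: k=1: 0+3760+25·8·10=5760; k=2: 9400+0+25·47·10=21150 → min 5760 | M2..M4: k=2: 0+5170+8·47·11=9306; k=3: 3760+0+8·10·11=4640 → min 4640 | M3..M5: k=3: 0+4180+47·10·38=22040; k=4: 5170+0+47·11·38=24816 → min 22040 | M4..M6: k=4: 0+20482+10·11·49=25872; k=5: 4180+0+10·38·49=22800 → min 22800.
Length 4: M1..M4: k=1: 0+4640+25·8·11=6840; k=2: 9400+5170+25·47·11=27495; k=3: 5760+0+25·10·11=8510 → min 6840 | M2..M5: k=2: 0+22040+8·47·38=36328; k=3: 3760+4180+8·10·38=10980; k=4: 4640+0+8·11·38=7984 → min 7984 | M3..M6: k=3: 0+22800+47·10·49=45830; k=4: 5170+20482+47·11·49=50985; k=5: 22040+0+47·38·49=109554 → min 45830.
Length 5: M1..M5: k=1: 0+7984+25·8·38=15584; k=2: 9400+22040+25·47·38=76090; k=3: 5760+4180+25·10·38=19440; k=4: 6840+0+25·11·38=17290 → min 15584 | M2..M6: k=2: 0+45830+8·47·49=64254; k=3: 3760+22800+8·10·49=30480; k=4: 4640+20482+8·11·49=29434; k=5: 7984+0+8·38·49=22880 → min 22880.
Length 6: M1..M6: k=1: 0+22880+25·8·49=32680; k=2: 9400+45830+25·47·49=112805; k=3: 5760+22800+25·10·49=40810; k=4: 6840+20482+25·11·49=40797; k=5: 15584+0+25·38·49=62134 → min 32680.
Optimal order: (M1 ((((M2 M3) M4) M5) M6)) with cost 32680.

32680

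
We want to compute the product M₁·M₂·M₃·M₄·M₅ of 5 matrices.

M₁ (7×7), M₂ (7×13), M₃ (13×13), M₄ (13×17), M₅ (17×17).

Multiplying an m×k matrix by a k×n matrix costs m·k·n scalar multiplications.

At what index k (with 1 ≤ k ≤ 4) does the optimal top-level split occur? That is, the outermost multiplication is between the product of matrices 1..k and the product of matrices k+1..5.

4

Adjacent pairs: M₁M₂ = 7·7·13 = 637; M₂M₃ = 7·13·13 = 1183; M₃M₄ = 13·13·17 = 2873; M₄M₅ = 13·17·17 = 3757.
Length 3: M₁..M₃: k=1: 0+1183+7·7·13=1820; k=2: 637+0+7·13·13=1820 → min 1820 | M₂..M₄: k=2: 0+2873+7·13·17=4420; k=3: 1183+0+7·13·17=2730 → min 2730 | M₃..M₅: k=3: 0+3757+13·13·17=6630; k=4: 2873+0+13·17·17=6630 → min 6630.
Length 4: M₁..M₄: k=1: 0+2730+7·7·17=3563; k=2: 637+2873+7·13·17=5057; k=3: 1820+0+7·13·17=3367 → min 3367 | M₂..M₅: k=2: 0+6630+7·13·17=8177; k=3: 1183+3757+7·13·17=6487; k=4: 2730+0+7·17·17=4753 → min 4753.
Top-level splits: k=1: (M₁..M₁)·(M₂..M₅) → 0+4753+7·7·17 = 5586; k=2: (M₁..M₂)·(M₃..M₅) → 637+6630+7·13·17 = 8814; k=3: (M₁..M₃)·(M₄..M₅) → 1820+3757+7·13·17 = 7124; k=4: (M₁..M₄)·(M₅..M₅) → 3367+0+7·17·17 = 5390.
Best split is after M₄, i.e. k = 4.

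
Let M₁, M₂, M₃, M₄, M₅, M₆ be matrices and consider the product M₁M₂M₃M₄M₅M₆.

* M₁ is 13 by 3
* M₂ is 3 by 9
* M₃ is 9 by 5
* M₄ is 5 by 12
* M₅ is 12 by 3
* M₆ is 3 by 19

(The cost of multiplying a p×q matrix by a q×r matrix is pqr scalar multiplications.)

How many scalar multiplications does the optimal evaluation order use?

Adjacent pairs: M₁M₂ = 13·3·9 = 351; M₂M₃ = 3·9·5 = 135; M₃M₄ = 9·5·12 = 540; M₄M₅ = 5·12·3 = 180; M₅M₆ = 12·3·19 = 684.
Length 3: M₁..M₃: k=1: 0+135+13·3·5=330; k=2: 351+0+13·9·5=936 → min 330 | M₂..M₄: k=2: 0+540+3·9·12=864; k=3: 135+0+3·5·12=315 → min 315 | M₃..M₅: k=3: 0+180+9·5·3=315; k=4: 540+0+9·12·3=864 → min 315 | M₄..M₆: k=4: 0+684+5·12·19=1824; k=5: 180+0+5·3·19=465 → min 465.
Length 4: M₁..M₄: k=1: 0+315+13·3·12=783; k=2: 351+540+13·9·12=2295; k=3: 330+0+13·5·12=1110 → min 783 | M₂..M₅: k=2: 0+315+3·9·3=396; k=3: 135+180+3·5·3=360; k=4: 315+0+3·12·3=423 → min 360 | M₃..M₆: k=3: 0+465+9·5·19=1320; k=4: 540+684+9·12·19=3276; k=5: 315+0+9·3·19=828 → min 828.
Length 5: M₁..M₅: k=1: 0+360+13·3·3=477; k=2: 351+315+13·9·3=1017; k=3: 330+180+13·5·3=705; k=4: 783+0+13·12·3=1251 → min 477 | M₂..M₆: k=2: 0+828+3·9·19=1341; k=3: 135+465+3·5·19=885; k=4: 315+684+3·12·19=1683; k=5: 360+0+3·3·19=531 → min 531.
Length 6: M₁..M₆: k=1: 0+531+13·3·19=1272; k=2: 351+828+13·9·19=3402; k=3: 330+465+13·5·19=2030; k=4: 783+684+13·12·19=4431; k=5: 477+0+13·3·19=1218 → min 1218.
Optimal order: ((M₁((M₂M₃)(M₄M₅)))M₆) with cost 1218.

1218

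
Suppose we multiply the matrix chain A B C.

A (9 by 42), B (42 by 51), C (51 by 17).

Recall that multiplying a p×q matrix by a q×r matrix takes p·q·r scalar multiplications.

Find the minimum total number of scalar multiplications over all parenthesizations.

Order (A (B C)): (B C): 42×51 by 51×17 → 42×17, cost 42·51·17 = 36414; (A (B C)): 9×42 by 42×17 → 9×17, cost 9·42·17 = 6426; cumulative 42840. Total 42840.
Order ((A B) C): (A B): 9×42 by 42×51 → 9×51, cost 9·42·51 = 19278; ((A B) C): 9×51 by 51×17 → 9×17, cost 9·51·17 = 7803; cumulative 27081. Total 27081.
Minimum: 27081.

27081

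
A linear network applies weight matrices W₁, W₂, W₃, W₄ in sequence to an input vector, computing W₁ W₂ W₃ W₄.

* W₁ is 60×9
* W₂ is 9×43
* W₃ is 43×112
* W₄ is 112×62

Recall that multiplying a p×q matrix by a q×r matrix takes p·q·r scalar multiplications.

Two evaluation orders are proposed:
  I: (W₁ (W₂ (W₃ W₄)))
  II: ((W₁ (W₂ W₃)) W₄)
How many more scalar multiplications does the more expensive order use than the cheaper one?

Order I = (W₁ (W₂ (W₃ W₄))): (W₃ W₄): 43×112 by 112×62 → 43×62, cost 43·112·62 = 298592; (W₂ (W₃ W₄)): 9×43 by 43×62 → 9×62, cost 9·43·62 = 23994; cumulative 322586; (W₁ (W₂ (W₃ W₄))): 60×9 by 9×62 → 60×62, cost 60·9·62 = 33480; cumulative 356066. Total 356066.
Order II = ((W₁ (W₂ W₃)) W₄): (W₂ W₃): 9×43 by 43×112 → 9×112, cost 9·43·112 = 43344; (W₁ (W₂ W₃)): 60×9 by 9×112 → 60×112, cost 60·9·112 = 60480; cumulative 103824; ((W₁ (W₂ W₃)) W₄): 60×112 by 112×62 → 60×62, cost 60·112·62 = 416640; cumulative 520464. Total 520464.
Difference: |356066 − 520464| = 164398.

164398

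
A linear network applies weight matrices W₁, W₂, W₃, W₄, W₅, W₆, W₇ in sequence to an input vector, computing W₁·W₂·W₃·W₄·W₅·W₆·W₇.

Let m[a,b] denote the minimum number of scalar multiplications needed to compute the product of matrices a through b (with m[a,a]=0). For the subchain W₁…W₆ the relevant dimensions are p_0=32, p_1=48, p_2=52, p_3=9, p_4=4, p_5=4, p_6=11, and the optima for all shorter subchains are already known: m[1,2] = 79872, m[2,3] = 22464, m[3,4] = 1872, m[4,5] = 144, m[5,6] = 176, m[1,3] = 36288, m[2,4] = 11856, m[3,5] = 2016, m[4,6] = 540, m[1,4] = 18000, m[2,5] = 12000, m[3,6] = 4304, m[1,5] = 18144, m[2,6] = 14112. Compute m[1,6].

19552

m[1,6] = min over k∈[1,5] of m[1,k]+m[k+1,6]+p_{0}·p_k·p_{6}.
k=1: 0 + 14112 + 32·48·11 = 31008; k=2: 79872 + 4304 + 32·52·11 = 102480; k=3: 36288 + 540 + 32·9·11 = 39996; k=4: 18000 + 176 + 32·4·11 = 19584; k=5: 18144 + 0 + 32·4·11 = 19552.
Minimum: 19552 at k=5.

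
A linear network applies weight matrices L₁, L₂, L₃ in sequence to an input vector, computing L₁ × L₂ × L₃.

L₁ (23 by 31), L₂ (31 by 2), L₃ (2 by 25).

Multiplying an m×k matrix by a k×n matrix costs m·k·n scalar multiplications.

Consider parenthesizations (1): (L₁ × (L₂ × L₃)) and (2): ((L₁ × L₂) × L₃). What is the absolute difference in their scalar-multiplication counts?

Order (1) = (L₁ × (L₂ × L₃)): (L₂ × L₃): 31×2 by 2×25 → 31×25, cost 31·2·25 = 1550; (L₁ × (L₂ × L₃)): 23×31 by 31×25 → 23×25, cost 23·31·25 = 17825; cumulative 19375. Total 19375.
Order (2) = ((L₁ × L₂) × L₃): (L₁ × L₂): 23×31 by 31×2 → 23×2, cost 23·31·2 = 1426; ((L₁ × L₂) × L₃): 23×2 by 2×25 → 23×25, cost 23·2·25 = 1150; cumulative 2576. Total 2576.
Difference: |19375 − 2576| = 16799.

16799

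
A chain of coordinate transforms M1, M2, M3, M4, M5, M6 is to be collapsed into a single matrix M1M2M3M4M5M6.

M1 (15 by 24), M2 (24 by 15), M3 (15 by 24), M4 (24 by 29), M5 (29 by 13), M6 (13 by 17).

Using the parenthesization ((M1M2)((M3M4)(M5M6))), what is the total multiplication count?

(M1M2): 15×24 by 24×15 → 15×15, cost 15·24·15 = 5400
(M3M4): 15×24 by 24×29 → 15×29, cost 15·24·29 = 10440
(M5M6): 29×13 by 13×17 → 29×17, cost 29·13·17 = 6409
((M3M4)(M5M6)): 15×29 by 29×17 → 15×17, cost 15·29·17 = 7395; cumulative 24244
((M1M2)((M3M4)(M5M6))): 15×15 by 15×17 → 15×17, cost 15·15·17 = 3825; cumulative 33469
Total: 33469 scalar multiplications.

33469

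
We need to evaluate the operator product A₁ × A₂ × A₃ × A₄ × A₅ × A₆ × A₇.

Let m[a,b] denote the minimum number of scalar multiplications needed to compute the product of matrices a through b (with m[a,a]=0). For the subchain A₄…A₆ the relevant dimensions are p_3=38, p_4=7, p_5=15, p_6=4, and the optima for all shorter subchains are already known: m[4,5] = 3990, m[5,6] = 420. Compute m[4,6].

1484

m[4,6] = min over k∈[4,5] of m[4,k]+m[k+1,6]+p_{3}·p_k·p_{6}.
k=4: 0 + 420 + 38·7·4 = 1484; k=5: 3990 + 0 + 38·15·4 = 6270.
Minimum: 1484 at k=4.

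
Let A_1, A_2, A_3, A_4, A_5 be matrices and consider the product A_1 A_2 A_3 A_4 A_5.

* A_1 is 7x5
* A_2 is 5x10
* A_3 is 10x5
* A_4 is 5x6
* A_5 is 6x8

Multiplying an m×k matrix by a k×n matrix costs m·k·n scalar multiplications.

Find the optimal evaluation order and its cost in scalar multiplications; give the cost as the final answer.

Adjacent pairs: A_1A_2 = 7·5·10 = 350; A_2A_3 = 5·10·5 = 250; A_3A_4 = 10·5·6 = 300; A_4A_5 = 5·6·8 = 240.
Length 3: A_1..A_3: k=1: 0+250+7·5·5=425; k=2: 350+0+7·10·5=700 → min 425 | A_2..A_4: k=2: 0+300+5·10·6=600; k=3: 250+0+5·5·6=400 → min 400 | A_3..A_5: k=3: 0+240+10·5·8=640; k=4: 300+0+10·6·8=780 → min 640.
Length 4: A_1..A_4: k=1: 0+400+7·5·6=610; k=2: 350+300+7·10·6=1070; k=3: 425+0+7·5·6=635 → min 610 | A_2..A_5: k=2: 0+640+5·10·8=1040; k=3: 250+240+5·5·8=690; k=4: 400+0+5·6·8=640 → min 640.
Length 5: A_1..A_5: k=1: 0+640+7·5·8=920; k=2: 350+640+7·10·8=1550; k=3: 425+240+7·5·8=945; k=4: 610+0+7·6·8=946 → min 920.
Optimal parenthesization: (A_1 (((A_2 A_3) A_4) A_5)) with cost 920.

920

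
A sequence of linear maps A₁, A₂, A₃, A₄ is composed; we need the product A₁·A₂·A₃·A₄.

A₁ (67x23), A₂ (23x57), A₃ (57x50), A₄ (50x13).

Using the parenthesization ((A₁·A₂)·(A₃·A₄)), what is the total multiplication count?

174534

(A₁·A₂): 67×23 by 23×57 → 67×57, cost 67·23·57 = 87837
(A₃·A₄): 57×50 by 50×13 → 57×13, cost 57·50·13 = 37050
((A₁·A₂)·(A₃·A₄)): 67×57 by 57×13 → 67×13, cost 67·57·13 = 49647; cumulative 174534
Total: 174534 scalar multiplications.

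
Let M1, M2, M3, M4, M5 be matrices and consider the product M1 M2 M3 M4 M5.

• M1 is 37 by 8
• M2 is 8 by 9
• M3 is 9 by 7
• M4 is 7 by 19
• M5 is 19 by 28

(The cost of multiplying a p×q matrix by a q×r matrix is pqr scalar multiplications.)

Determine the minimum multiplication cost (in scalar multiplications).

13552

Adjacent pairs: M1M2 = 37·8·9 = 2664; M2M3 = 8·9·7 = 504; M3M4 = 9·7·19 = 1197; M4M5 = 7·19·28 = 3724.
Length 3: M1..M3: k=1: 0+504+37·8·7=2576; k=2: 2664+0+37·9·7=4995 → min 2576 | M2..M4: k=2: 0+1197+8·9·19=2565; k=3: 504+0+8·7·19=1568 → min 1568 | M3..M5: k=3: 0+3724+9·7·28=5488; k=4: 1197+0+9·19·28=5985 → min 5488.
Length 4: M1..M4: k=1: 0+1568+37·8·19=7192; k=2: 2664+1197+37·9·19=10188; k=3: 2576+0+37·7·19=7497 → min 7192 | M2..M5: k=2: 0+5488+8·9·28=7504; k=3: 504+3724+8·7·28=5796; k=4: 1568+0+8·19·28=5824 → min 5796.
Length 5: M1..M5: k=1: 0+5796+37·8·28=14084; k=2: 2664+5488+37·9·28=17476; k=3: 2576+3724+37·7·28=13552; k=4: 7192+0+37·19·28=26876 → min 13552.
Optimal order: ((M1 (M2 M3)) (M4 M5)) with cost 13552.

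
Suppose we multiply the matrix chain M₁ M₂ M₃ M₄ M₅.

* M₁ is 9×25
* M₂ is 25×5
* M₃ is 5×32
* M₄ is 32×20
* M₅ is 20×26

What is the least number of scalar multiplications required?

Adjacent pairs: M₁M₂ = 9·25·5 = 1125; M₂M₃ = 25·5·32 = 4000; M₃M₄ = 5·32·20 = 3200; M₄M₅ = 32·20·26 = 16640.
Length 3: M₁..M₃: k=1: 0+4000+9·25·32=11200; k=2: 1125+0+9·5·32=2565 → min 2565 | M₂..M₄: k=2: 0+3200+25·5·20=5700; k=3: 4000+0+25·32·20=20000 → min 5700 | M₃..M₅: k=3: 0+16640+5·32·26=20800; k=4: 3200+0+5·20·26=5800 → min 5800.
Length 4: M₁..M₄: k=1: 0+5700+9·25·20=10200; k=2: 1125+3200+9·5·20=5225; k=3: 2565+0+9·32·20=8325 → min 5225 | M₂..M₅: k=2: 0+5800+25·5·26=9050; k=3: 4000+16640+25·32·26=41440; k=4: 5700+0+25·20·26=18700 → min 9050.
Length 5: M₁..M₅: k=1: 0+9050+9·25·26=14900; k=2: 1125+5800+9·5·26=8095; k=3: 2565+16640+9·32·26=26693; k=4: 5225+0+9·20·26=9905 → min 8095.
Optimal order: ((M₁ M₂) ((M₃ M₄) M₅)) with cost 8095.

8095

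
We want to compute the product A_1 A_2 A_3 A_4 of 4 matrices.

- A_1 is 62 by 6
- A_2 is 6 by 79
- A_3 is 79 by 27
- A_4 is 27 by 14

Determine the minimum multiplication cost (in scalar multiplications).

Adjacent pairs: A_1A_2 = 62·6·79 = 29388; A_2A_3 = 6·79·27 = 12798; A_3A_4 = 79·27·14 = 29862.
Length 3: A_1..A_3: k=1: 0+12798+62·6·27=22842; k=2: 29388+0+62·79·27=161634 → min 22842 | A_2..A_4: k=2: 0+29862+6·79·14=36498; k=3: 12798+0+6·27·14=15066 → min 15066.
Length 4: A_1..A_4: k=1: 0+15066+62·6·14=20274; k=2: 29388+29862+62·79·14=127822; k=3: 22842+0+62·27·14=46278 → min 20274.
Optimal order: (A_1 ((A_2 A_3) A_4)) with cost 20274.

20274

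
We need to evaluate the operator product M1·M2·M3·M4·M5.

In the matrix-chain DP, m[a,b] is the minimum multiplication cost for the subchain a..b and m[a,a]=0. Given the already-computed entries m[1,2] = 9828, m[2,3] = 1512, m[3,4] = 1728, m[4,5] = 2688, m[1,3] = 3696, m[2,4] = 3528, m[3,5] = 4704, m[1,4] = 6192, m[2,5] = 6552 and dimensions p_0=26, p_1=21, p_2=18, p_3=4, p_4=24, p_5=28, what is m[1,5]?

9296

m[1,5] = min over k∈[1,4] of m[1,k]+m[k+1,5]+p_{0}·p_k·p_{5}.
k=1: 0 + 6552 + 26·21·28 = 21840; k=2: 9828 + 4704 + 26·18·28 = 27636; k=3: 3696 + 2688 + 26·4·28 = 9296; k=4: 6192 + 0 + 26·24·28 = 23664.
Minimum: 9296 at k=3.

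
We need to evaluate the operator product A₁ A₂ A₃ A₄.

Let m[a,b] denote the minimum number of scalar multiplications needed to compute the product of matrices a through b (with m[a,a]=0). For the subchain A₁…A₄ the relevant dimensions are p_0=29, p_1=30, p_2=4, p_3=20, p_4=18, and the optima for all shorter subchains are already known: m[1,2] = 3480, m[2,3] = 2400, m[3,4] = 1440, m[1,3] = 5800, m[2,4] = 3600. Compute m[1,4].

7008

m[1,4] = min over k∈[1,3] of m[1,k]+m[k+1,4]+p_{0}·p_k·p_{4}.
k=1: 0 + 3600 + 29·30·18 = 19260; k=2: 3480 + 1440 + 29·4·18 = 7008; k=3: 5800 + 0 + 29·20·18 = 16240.
Minimum: 7008 at k=2.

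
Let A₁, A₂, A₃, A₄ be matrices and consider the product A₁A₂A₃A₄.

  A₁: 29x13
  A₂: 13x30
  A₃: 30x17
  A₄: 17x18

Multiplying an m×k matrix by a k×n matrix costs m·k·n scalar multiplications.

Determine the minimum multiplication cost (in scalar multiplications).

Adjacent pairs: A₁A₂ = 29·13·30 = 11310; A₂A₃ = 13·30·17 = 6630; A₃A₄ = 30·17·18 = 9180.
Length 3: A₁..A₃: k=1: 0+6630+29·13·17=13039; k=2: 11310+0+29·30·17=26100 → min 13039 | A₂..A₄: k=2: 0+9180+13·30·18=16200; k=3: 6630+0+13·17·18=10608 → min 10608.
Length 4: A₁..A₄: k=1: 0+10608+29·13·18=17394; k=2: 11310+9180+29·30·18=36150; k=3: 13039+0+29·17·18=21913 → min 17394.
Optimal order: (A₁((A₂A₃)A₄)) with cost 17394.

17394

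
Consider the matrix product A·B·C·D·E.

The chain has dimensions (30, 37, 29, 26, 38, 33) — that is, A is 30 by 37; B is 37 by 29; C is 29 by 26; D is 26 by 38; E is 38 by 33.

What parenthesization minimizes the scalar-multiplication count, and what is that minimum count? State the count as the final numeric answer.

113154

Adjacent pairs: AB = 30·37·29 = 32190; BC = 37·29·26 = 27898; CD = 29·26·38 = 28652; DE = 26·38·33 = 32604.
Length 3: A..C: k=1: 0+27898+30·37·26=56758; k=2: 32190+0+30·29·26=54810 → min 54810 | B..D: k=2: 0+28652+37·29·38=69426; k=3: 27898+0+37·26·38=64454 → min 64454 | C..E: k=3: 0+32604+29·26·33=57486; k=4: 28652+0+29·38·33=65018 → min 57486.
Length 4: A..D: k=1: 0+64454+30·37·38=106634; k=2: 32190+28652+30·29·38=93902; k=3: 54810+0+30·26·38=84450 → min 84450 | B..E: k=2: 0+57486+37·29·33=92895; k=3: 27898+32604+37·26·33=92248; k=4: 64454+0+37·38·33=110852 → min 92248.
Length 5: A..E: k=1: 0+92248+30·37·33=128878; k=2: 32190+57486+30·29·33=118386; k=3: 54810+32604+30·26·33=113154; k=4: 84450+0+30·38·33=122070 → min 113154.
Optimal parenthesization: (((A·B)·C)·(D·E)) with cost 113154.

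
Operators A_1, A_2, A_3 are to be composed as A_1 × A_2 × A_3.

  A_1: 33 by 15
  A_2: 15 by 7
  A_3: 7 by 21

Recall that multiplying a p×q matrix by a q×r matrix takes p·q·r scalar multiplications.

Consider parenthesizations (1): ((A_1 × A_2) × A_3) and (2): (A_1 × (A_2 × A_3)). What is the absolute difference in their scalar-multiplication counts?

Order (1) = ((A_1 × A_2) × A_3): (A_1 × A_2): 33×15 by 15×7 → 33×7, cost 33·15·7 = 3465; ((A_1 × A_2) × A_3): 33×7 by 7×21 → 33×21, cost 33·7·21 = 4851; cumulative 8316. Total 8316.
Order (2) = (A_1 × (A_2 × A_3)): (A_2 × A_3): 15×7 by 7×21 → 15×21, cost 15·7·21 = 2205; (A_1 × (A_2 × A_3)): 33×15 by 15×21 → 33×21, cost 33·15·21 = 10395; cumulative 12600. Total 12600.
Difference: |8316 − 12600| = 4284.

4284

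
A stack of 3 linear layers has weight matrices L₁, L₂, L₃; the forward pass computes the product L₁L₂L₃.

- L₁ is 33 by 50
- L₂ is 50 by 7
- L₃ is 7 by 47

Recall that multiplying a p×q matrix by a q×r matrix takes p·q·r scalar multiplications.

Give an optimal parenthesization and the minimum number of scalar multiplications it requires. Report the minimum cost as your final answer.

(L₁(L₂L₃)): cost 94000.
((L₁L₂)L₃): cost 22407.
Optimal: ((L₁L₂)L₃) with cost 22407.

22407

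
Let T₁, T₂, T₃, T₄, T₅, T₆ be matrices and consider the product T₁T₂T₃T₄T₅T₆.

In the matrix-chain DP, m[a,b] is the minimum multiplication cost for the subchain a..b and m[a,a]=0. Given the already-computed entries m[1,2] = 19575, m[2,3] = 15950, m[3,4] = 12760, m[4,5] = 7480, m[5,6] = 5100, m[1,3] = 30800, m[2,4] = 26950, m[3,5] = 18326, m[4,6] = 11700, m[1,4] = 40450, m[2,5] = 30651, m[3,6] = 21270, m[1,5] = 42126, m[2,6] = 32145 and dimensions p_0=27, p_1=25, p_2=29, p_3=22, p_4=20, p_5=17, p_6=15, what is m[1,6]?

42270

m[1,6] = min over k∈[1,5] of m[1,k]+m[k+1,6]+p_{0}·p_k·p_{6}.
k=1: 0 + 32145 + 27·25·15 = 42270; k=2: 19575 + 21270 + 27·29·15 = 52590; k=3: 30800 + 11700 + 27·22·15 = 51410; k=4: 40450 + 5100 + 27·20·15 = 53650; k=5: 42126 + 0 + 27·17·15 = 49011.
Minimum: 42270 at k=1.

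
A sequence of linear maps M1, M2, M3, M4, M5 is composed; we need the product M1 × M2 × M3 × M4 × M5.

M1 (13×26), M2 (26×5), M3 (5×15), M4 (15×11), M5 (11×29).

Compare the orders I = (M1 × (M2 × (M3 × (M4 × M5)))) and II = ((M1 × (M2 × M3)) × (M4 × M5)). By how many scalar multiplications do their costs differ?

3072

Order I = (M1 × (M2 × (M3 × (M4 × M5)))): (M4 × M5): 15×11 by 11×29 → 15×29, cost 15·11·29 = 4785; (M3 × (M4 × M5)): 5×15 by 15×29 → 5×29, cost 5·15·29 = 2175; cumulative 6960; (M2 × (M3 × (M4 × M5))): 26×5 by 5×29 → 26×29, cost 26·5·29 = 3770; cumulative 10730; (M1 × (M2 × (M3 × (M4 × M5)))): 13×26 by 26×29 → 13×29, cost 13·26·29 = 9802; cumulative 20532. Total 20532.
Order II = ((M1 × (M2 × M3)) × (M4 × M5)): (M2 × M3): 26×5 by 5×15 → 26×15, cost 26·5·15 = 1950; (M1 × (M2 × M3)): 13×26 by 26×15 → 13×15, cost 13·26·15 = 5070; cumulative 7020; (M4 × M5): 15×11 by 11×29 → 15×29, cost 15·11·29 = 4785; ((M1 × (M2 × M3)) × (M4 × M5)): 13×15 by 15×29 → 13×29, cost 13·15·29 = 5655; cumulative 17460. Total 17460.
Difference: |20532 − 17460| = 3072.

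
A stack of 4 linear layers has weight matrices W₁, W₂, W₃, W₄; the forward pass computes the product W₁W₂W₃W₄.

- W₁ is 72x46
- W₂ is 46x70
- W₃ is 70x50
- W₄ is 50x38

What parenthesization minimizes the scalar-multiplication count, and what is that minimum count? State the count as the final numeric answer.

Adjacent pairs: W₁W₂ = 72·46·70 = 231840; W₂W₃ = 46·70·50 = 161000; W₃W₄ = 70·50·38 = 133000.
Length 3: W₁..W₃: k=1: 0+161000+72·46·50=326600; k=2: 231840+0+72·70·50=483840 → min 326600 | W₂..W₄: k=2: 0+133000+46·70·38=255360; k=3: 161000+0+46·50·38=248400 → min 248400.
Length 4: W₁..W₄: k=1: 0+248400+72·46·38=374256; k=2: 231840+133000+72·70·38=556360; k=3: 326600+0+72·50·38=463400 → min 374256.
Optimal parenthesization: (W₁((W₂W₃)W₄)) with cost 374256.

374256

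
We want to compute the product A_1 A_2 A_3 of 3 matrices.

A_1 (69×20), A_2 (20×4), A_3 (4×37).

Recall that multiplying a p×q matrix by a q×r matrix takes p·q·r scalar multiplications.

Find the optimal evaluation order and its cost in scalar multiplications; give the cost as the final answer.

15732

(A_1 (A_2 A_3)): cost 54020.
((A_1 A_2) A_3): cost 15732.
Optimal: ((A_1 A_2) A_3) with cost 15732.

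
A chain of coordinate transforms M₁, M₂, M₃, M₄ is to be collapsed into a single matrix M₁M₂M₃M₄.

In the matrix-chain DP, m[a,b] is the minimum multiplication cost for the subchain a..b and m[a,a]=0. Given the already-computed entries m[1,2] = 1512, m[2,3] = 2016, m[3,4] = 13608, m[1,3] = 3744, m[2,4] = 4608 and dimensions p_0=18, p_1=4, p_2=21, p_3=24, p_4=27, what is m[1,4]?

6552

m[1,4] = min over k∈[1,3] of m[1,k]+m[k+1,4]+p_{0}·p_k·p_{4}.
k=1: 0 + 4608 + 18·4·27 = 6552; k=2: 1512 + 13608 + 18·21·27 = 25326; k=3: 3744 + 0 + 18·24·27 = 15408.
Minimum: 6552 at k=1.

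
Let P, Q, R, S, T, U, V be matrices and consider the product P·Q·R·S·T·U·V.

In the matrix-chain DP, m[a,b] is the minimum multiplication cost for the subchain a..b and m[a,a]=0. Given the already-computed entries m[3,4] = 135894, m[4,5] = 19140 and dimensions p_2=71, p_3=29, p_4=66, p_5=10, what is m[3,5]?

39730

m[3,5] = min over k∈[3,4] of m[3,k]+m[k+1,5]+p_{2}·p_k·p_{5}.
k=3: 0 + 19140 + 71·29·10 = 39730; k=4: 135894 + 0 + 71·66·10 = 182754.
Minimum: 39730 at k=3.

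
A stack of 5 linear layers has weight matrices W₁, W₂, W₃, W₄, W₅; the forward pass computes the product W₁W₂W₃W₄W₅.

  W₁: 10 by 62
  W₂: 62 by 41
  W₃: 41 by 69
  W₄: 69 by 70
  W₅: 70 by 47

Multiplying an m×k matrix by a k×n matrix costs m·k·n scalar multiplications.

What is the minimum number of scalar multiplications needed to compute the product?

134910

Adjacent pairs: W₁W₂ = 10·62·41 = 25420; W₂W₃ = 62·41·69 = 175398; W₃W₄ = 41·69·70 = 198030; W₄W₅ = 69·70·47 = 227010.
Length 3: W₁..W₃: k=1: 0+175398+10·62·69=218178; k=2: 25420+0+10·41·69=53710 → min 53710 | W₂..W₄: k=2: 0+198030+62·41·70=375970; k=3: 175398+0+62·69·70=474858 → min 375970 | W₃..W₅: k=3: 0+227010+41·69·47=359973; k=4: 198030+0+41·70·47=332920 → min 332920.
Length 4: W₁..W₄: k=1: 0+375970+10·62·70=419370; k=2: 25420+198030+10·41·70=252150; k=3: 53710+0+10·69·70=102010 → min 102010 | W₂..W₅: k=2: 0+332920+62·41·47=452394; k=3: 175398+227010+62·69·47=603474; k=4: 375970+0+62·70·47=579950 → min 452394.
Length 5: W₁..W₅: k=1: 0+452394+10·62·47=481534; k=2: 25420+332920+10·41·47=377610; k=3: 53710+227010+10·69·47=313150; k=4: 102010+0+10·70·47=134910 → min 134910.
Optimal order: ((((W₁W₂)W₃)W₄)W₅) with cost 134910.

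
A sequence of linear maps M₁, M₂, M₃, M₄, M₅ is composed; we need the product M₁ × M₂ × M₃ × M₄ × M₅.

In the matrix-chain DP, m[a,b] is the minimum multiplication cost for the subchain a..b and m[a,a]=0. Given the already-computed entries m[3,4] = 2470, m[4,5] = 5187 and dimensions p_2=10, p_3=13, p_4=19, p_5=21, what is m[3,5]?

6460

m[3,5] = min over k∈[3,4] of m[3,k]+m[k+1,5]+p_{2}·p_k·p_{5}.
k=3: 0 + 5187 + 10·13·21 = 7917; k=4: 2470 + 0 + 10·19·21 = 6460.
Minimum: 6460 at k=4.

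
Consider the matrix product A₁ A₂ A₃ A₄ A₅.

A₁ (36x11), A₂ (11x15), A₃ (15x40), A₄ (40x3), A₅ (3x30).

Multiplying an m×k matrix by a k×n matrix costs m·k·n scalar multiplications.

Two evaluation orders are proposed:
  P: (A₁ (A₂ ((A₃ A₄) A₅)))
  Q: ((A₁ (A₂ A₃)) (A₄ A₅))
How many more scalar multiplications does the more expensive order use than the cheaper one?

49260

Order P = (A₁ (A₂ ((A₃ A₄) A₅))): (A₃ A₄): 15×40 by 40×3 → 15×3, cost 15·40·3 = 1800; ((A₃ A₄) A₅): 15×3 by 3×30 → 15×30, cost 15·3·30 = 1350; cumulative 3150; (A₂ ((A₃ A₄) A₅)): 11×15 by 15×30 → 11×30, cost 11·15·30 = 4950; cumulative 8100; (A₁ (A₂ ((A₃ A₄) A₅))): 36×11 by 11×30 → 36×30, cost 36·11·30 = 11880; cumulative 19980. Total 19980.
Order Q = ((A₁ (A₂ A₃)) (A₄ A₅)): (A₂ A₃): 11×15 by 15×40 → 11×40, cost 11·15·40 = 6600; (A₁ (A₂ A₃)): 36×11 by 11×40 → 36×40, cost 36·11·40 = 15840; cumulative 22440; (A₄ A₅): 40×3 by 3×30 → 40×30, cost 40·3·30 = 3600; ((A₁ (A₂ A₃)) (A₄ A₅)): 36×40 by 40×30 → 36×30, cost 36·40·30 = 43200; cumulative 69240. Total 69240.
Difference: |19980 − 69240| = 49260.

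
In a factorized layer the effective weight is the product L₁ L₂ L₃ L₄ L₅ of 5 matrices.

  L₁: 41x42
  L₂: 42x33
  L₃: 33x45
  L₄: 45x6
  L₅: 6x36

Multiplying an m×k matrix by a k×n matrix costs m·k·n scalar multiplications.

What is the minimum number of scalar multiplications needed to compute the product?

Adjacent pairs: L₁L₂ = 41·42·33 = 56826; L₂L₃ = 42·33·45 = 62370; L₃L₄ = 33·45·6 = 8910; L₄L₅ = 45·6·36 = 9720.
Length 3: L₁..L₃: k=1: 0+62370+41·42·45=139860; k=2: 56826+0+41·33·45=117711 → min 117711 | L₂..L₄: k=2: 0+8910+42·33·6=17226; k=3: 62370+0+42·45·6=73710 → min 17226 | L₃..L₅: k=3: 0+9720+33·45·36=63180; k=4: 8910+0+33·6·36=16038 → min 16038.
Length 4: L₁..L₄: k=1: 0+17226+41·42·6=27558; k=2: 56826+8910+41·33·6=73854; k=3: 117711+0+41·45·6=128781 → min 27558 | L₂..L₅: k=2: 0+16038+42·33·36=65934; k=3: 62370+9720+42·45·36=140130; k=4: 17226+0+42·6·36=26298 → min 26298.
Length 5: L₁..L₅: k=1: 0+26298+41·42·36=88290; k=2: 56826+16038+41·33·36=121572; k=3: 117711+9720+41·45·36=193851; k=4: 27558+0+41·6·36=36414 → min 36414.
Optimal order: ((L₁ (L₂ (L₃ L₄))) L₅) with cost 36414.

36414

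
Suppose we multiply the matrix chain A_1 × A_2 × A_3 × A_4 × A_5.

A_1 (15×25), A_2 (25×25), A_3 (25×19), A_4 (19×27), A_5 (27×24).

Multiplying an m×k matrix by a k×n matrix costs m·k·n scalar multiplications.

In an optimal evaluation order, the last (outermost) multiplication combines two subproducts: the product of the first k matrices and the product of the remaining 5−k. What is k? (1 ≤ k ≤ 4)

4

Adjacent pairs: A_1A_2 = 15·25·25 = 9375; A_2A_3 = 25·25·19 = 11875; A_3A_4 = 25·19·27 = 12825; A_4A_5 = 19·27·24 = 12312.
Length 3: A_1..A_3: k=1: 0+11875+15·25·19=19000; k=2: 9375+0+15·25·19=16500 → min 16500 | A_2..A_4: k=2: 0+12825+25·25·27=29700; k=3: 11875+0+25·19·27=24700 → min 24700 | A_3..A_5: k=3: 0+12312+25·19·24=23712; k=4: 12825+0+25·27·24=29025 → min 23712.
Length 4: A_1..A_4: k=1: 0+24700+15·25·27=34825; k=2: 9375+12825+15·25·27=32325; k=3: 16500+0+15·19·27=24195 → min 24195 | A_2..A_5: k=2: 0+23712+25·25·24=38712; k=3: 11875+12312+25·19·24=35587; k=4: 24700+0+25·27·24=40900 → min 35587.
Top-level splits: k=1: (A_1..A_1)·(A_2..A_5) → 0+35587+15·25·24 = 44587; k=2: (A_1..A_2)·(A_3..A_5) → 9375+23712+15·25·24 = 42087; k=3: (A_1..A_3)·(A_4..A_5) → 16500+12312+15·19·24 = 35652; k=4: (A_1..A_4)·(A_5..A_5) → 24195+0+15·27·24 = 33915.
Best split is after A_4, i.e. k = 4.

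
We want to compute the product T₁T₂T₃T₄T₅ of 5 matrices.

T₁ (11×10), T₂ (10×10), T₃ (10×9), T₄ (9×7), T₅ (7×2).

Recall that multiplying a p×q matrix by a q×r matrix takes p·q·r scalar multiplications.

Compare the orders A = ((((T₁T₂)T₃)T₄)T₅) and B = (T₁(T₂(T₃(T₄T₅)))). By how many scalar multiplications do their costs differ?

Order A = ((((T₁T₂)T₃)T₄)T₅): (T₁T₂): 11×10 by 10×10 → 11×10, cost 11·10·10 = 1100; ((T₁T₂)T₃): 11×10 by 10×9 → 11×9, cost 11·10·9 = 990; cumulative 2090; (((T₁T₂)T₃)T₄): 11×9 by 9×7 → 11×7, cost 11·9·7 = 693; cumulative 2783; ((((T₁T₂)T₃)T₄)T₅): 11×7 by 7×2 → 11×2, cost 11·7·2 = 154; cumulative 2937. Total 2937.
Order B = (T₁(T₂(T₃(T₄T₅)))): (T₄T₅): 9×7 by 7×2 → 9×2, cost 9·7·2 = 126; (T₃(T₄T₅)): 10×9 by 9×2 → 10×2, cost 10·9·2 = 180; cumulative 306; (T₂(T₃(T₄T₅))): 10×10 by 10×2 → 10×2, cost 10·10·2 = 200; cumulative 506; (T₁(T₂(T₃(T₄T₅)))): 11×10 by 10×2 → 11×2, cost 11·10·2 = 220; cumulative 726. Total 726.
Difference: |2937 − 726| = 2211.

2211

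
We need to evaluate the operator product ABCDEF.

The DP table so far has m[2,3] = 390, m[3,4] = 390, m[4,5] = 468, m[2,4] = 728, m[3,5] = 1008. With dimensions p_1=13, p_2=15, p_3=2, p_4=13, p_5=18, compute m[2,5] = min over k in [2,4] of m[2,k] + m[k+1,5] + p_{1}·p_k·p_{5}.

m[2,5] = min over k∈[2,4] of m[2,k]+m[k+1,5]+p_{1}·p_k·p_{5}.
k=2: 0 + 1008 + 13·15·18 = 4518; k=3: 390 + 468 + 13·2·18 = 1326; k=4: 728 + 0 + 13·13·18 = 3770.
Minimum: 1326 at k=3.

1326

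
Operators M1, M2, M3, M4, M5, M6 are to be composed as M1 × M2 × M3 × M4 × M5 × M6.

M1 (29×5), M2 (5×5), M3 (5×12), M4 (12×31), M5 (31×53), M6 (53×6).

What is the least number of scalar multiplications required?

12685

Adjacent pairs: M1M2 = 29·5·5 = 725; M2M3 = 5·5·12 = 300; M3M4 = 5·12·31 = 1860; M4M5 = 12·31·53 = 19716; M5M6 = 31·53·6 = 9858.
Length 3: M1..M3: k=1: 0+300+29·5·12=2040; k=2: 725+0+29·5·12=2465 → min 2040 | M2..M4: k=2: 0+1860+5·5·31=2635; k=3: 300+0+5·12·31=2160 → min 2160 | M3..M5: k=3: 0+19716+5·12·53=22896; k=4: 1860+0+5·31·53=10075 → min 10075 | M4..M6: k=4: 0+9858+12·31·6=12090; k=5: 19716+0+12·53·6=23532 → min 12090.
Length 4: M1..M4: k=1: 0+2160+29·5·31=6655; k=2: 725+1860+29·5·31=7080; k=3: 2040+0+29·12·31=12828 → min 6655 | M2..M5: k=2: 0+10075+5·5·53=11400; k=3: 300+19716+5·12·53=23196; k=4: 2160+0+5·31·53=10375 → min 10375 | M3..M6: k=3: 0+12090+5·12·6=12450; k=4: 1860+9858+5·31·6=12648; k=5: 10075+0+5·53·6=11665 → min 11665.
Length 5: M1..M5: k=1: 0+10375+29·5·53=18060; k=2: 725+10075+29·5·53=18485; k=3: 2040+19716+29·12·53=40200; k=4: 6655+0+29·31·53=54302 → min 18060 | M2..M6: k=2: 0+11665+5·5·6=11815; k=3: 300+12090+5·12·6=12750; k=4: 2160+9858+5·31·6=12948; k=5: 10375+0+5·53·6=11965 → min 11815.
Length 6: M1..M6: k=1: 0+11815+29·5·6=12685; k=2: 725+11665+29·5·6=13260; k=3: 2040+12090+29·12·6=16218; k=4: 6655+9858+29·31·6=21907; k=5: 18060+0+29·53·6=27282 → min 12685.
Optimal order: (M1 × (M2 × (((M3 × M4) × M5) × M6))) with cost 12685.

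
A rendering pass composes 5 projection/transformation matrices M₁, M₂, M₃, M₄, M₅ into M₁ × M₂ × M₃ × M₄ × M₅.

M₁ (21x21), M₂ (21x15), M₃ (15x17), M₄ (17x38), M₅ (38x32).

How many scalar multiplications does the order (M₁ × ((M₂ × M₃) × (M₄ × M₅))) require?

51563

(M₂ × M₃): 21×15 by 15×17 → 21×17, cost 21·15·17 = 5355
(M₄ × M₅): 17×38 by 38×32 → 17×32, cost 17·38·32 = 20672
((M₂ × M₃) × (M₄ × M₅)): 21×17 by 17×32 → 21×32, cost 21·17·32 = 11424; cumulative 37451
(M₁ × ((M₂ × M₃) × (M₄ × M₅))): 21×21 by 21×32 → 21×32, cost 21·21·32 = 14112; cumulative 51563
Total: 51563 scalar multiplications.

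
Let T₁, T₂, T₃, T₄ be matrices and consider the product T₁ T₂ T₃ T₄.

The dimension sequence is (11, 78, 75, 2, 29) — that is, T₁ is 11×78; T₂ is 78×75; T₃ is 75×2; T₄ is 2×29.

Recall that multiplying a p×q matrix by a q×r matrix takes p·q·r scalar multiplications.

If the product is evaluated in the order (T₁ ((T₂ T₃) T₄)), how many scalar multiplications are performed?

41106

(T₂ T₃): 78×75 by 75×2 → 78×2, cost 78·75·2 = 11700
((T₂ T₃) T₄): 78×2 by 2×29 → 78×29, cost 78·2·29 = 4524; cumulative 16224
(T₁ ((T₂ T₃) T₄)): 11×78 by 78×29 → 11×29, cost 11·78·29 = 24882; cumulative 41106
Total: 41106 scalar multiplications.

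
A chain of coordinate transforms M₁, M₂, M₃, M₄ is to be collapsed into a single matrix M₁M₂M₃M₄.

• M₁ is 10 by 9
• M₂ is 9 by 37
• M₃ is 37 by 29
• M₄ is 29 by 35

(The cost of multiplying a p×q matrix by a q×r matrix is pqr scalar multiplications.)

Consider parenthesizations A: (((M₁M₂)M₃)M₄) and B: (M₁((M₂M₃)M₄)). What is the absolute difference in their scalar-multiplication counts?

2268

Order A = (((M₁M₂)M₃)M₄): (M₁M₂): 10×9 by 9×37 → 10×37, cost 10·9·37 = 3330; ((M₁M₂)M₃): 10×37 by 37×29 → 10×29, cost 10·37·29 = 10730; cumulative 14060; (((M₁M₂)M₃)M₄): 10×29 by 29×35 → 10×35, cost 10·29·35 = 10150; cumulative 24210. Total 24210.
Order B = (M₁((M₂M₃)M₄)): (M₂M₃): 9×37 by 37×29 → 9×29, cost 9·37·29 = 9657; ((M₂M₃)M₄): 9×29 by 29×35 → 9×35, cost 9·29·35 = 9135; cumulative 18792; (M₁((M₂M₃)M₄)): 10×9 by 9×35 → 10×35, cost 10·9·35 = 3150; cumulative 21942. Total 21942.
Difference: |24210 − 21942| = 2268.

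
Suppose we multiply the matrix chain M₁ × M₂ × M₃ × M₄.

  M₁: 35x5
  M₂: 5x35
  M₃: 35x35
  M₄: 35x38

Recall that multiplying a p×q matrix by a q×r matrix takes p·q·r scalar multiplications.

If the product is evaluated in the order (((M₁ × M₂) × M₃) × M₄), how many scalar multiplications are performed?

95550

(M₁ × M₂): 35×5 by 5×35 → 35×35, cost 35·5·35 = 6125
((M₁ × M₂) × M₃): 35×35 by 35×35 → 35×35, cost 35·35·35 = 42875; cumulative 49000
(((M₁ × M₂) × M₃) × M₄): 35×35 by 35×38 → 35×38, cost 35·35·38 = 46550; cumulative 95550
Total: 95550 scalar multiplications.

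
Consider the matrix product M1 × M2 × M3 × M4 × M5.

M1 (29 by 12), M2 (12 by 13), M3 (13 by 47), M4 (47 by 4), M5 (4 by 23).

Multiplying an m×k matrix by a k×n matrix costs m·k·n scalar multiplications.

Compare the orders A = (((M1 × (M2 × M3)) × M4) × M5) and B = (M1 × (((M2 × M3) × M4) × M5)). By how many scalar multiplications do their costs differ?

Order A = (((M1 × (M2 × M3)) × M4) × M5): (M2 × M3): 12×13 by 13×47 → 12×47, cost 12·13·47 = 7332; (M1 × (M2 × M3)): 29×12 by 12×47 → 29×47, cost 29·12·47 = 16356; cumulative 23688; ((M1 × (M2 × M3)) × M4): 29×47 by 47×4 → 29×4, cost 29·47·4 = 5452; cumulative 29140; (((M1 × (M2 × M3)) × M4) × M5): 29×4 by 4×23 → 29×23, cost 29·4·23 = 2668; cumulative 31808. Total 31808.
Order B = (M1 × (((M2 × M3) × M4) × M5)): (M2 × M3): 12×13 by 13×47 → 12×47, cost 12·13·47 = 7332; ((M2 × M3) × M4): 12×47 by 47×4 → 12×4, cost 12·47·4 = 2256; cumulative 9588; (((M2 × M3) × M4) × M5): 12×4 by 4×23 → 12×23, cost 12·4·23 = 1104; cumulative 10692; (M1 × (((M2 × M3) × M4) × M5)): 29×12 by 12×23 → 29×23, cost 29·12·23 = 8004; cumulative 18696. Total 18696.
Difference: |31808 − 18696| = 13112.

13112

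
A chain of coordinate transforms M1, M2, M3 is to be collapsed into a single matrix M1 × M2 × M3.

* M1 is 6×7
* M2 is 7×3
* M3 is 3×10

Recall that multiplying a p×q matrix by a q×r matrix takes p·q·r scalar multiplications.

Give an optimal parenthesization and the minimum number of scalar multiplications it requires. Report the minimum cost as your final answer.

(M1 × (M2 × M3)): cost 630.
((M1 × M2) × M3): cost 306.
Optimal: ((M1 × M2) × M3) with cost 306.

306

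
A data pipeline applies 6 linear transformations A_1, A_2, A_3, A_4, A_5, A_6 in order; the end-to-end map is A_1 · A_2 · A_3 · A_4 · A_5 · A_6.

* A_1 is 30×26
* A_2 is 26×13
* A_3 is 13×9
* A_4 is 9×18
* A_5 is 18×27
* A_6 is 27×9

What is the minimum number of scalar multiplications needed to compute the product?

Adjacent pairs: A_1A_2 = 30·26·13 = 10140; A_2A_3 = 26·13·9 = 3042; A_3A_4 = 13·9·18 = 2106; A_4A_5 = 9·18·27 = 4374; A_5A_6 = 18·27·9 = 4374.
Length 3: A_1..A_3: k=1: 0+3042+30·26·9=10062; k=2: 10140+0+30·13·9=13650 → min 10062 | A_2..A_4: k=2: 0+2106+26·13·18=8190; k=3: 3042+0+26·9·18=7254 → min 7254 | A_3..A_5: k=3: 0+4374+13·9·27=7533; k=4: 2106+0+13·18·27=8424 → min 7533 | A_4..A_6: k=4: 0+4374+9·18·9=5832; k=5: 4374+0+9·27·9=6561 → min 5832.
Length 4: A_1..A_4: k=1: 0+7254+30·26·18=21294; k=2: 10140+2106+30·13·18=19266; k=3: 10062+0+30·9·18=14922 → min 14922 | A_2..A_5: k=2: 0+7533+26·13·27=16659; k=3: 3042+4374+26·9·27=13734; k=4: 7254+0+26·18·27=19890 → min 13734 | A_3..A_6: k=3: 0+5832+13·9·9=6885; k=4: 2106+4374+13·18·9=8586; k=5: 7533+0+13·27·9=10692 → min 6885.
Length 5: A_1..A_5: k=1: 0+13734+30·26·27=34794; k=2: 10140+7533+30·13·27=28203; k=3: 10062+4374+30·9·27=21726; k=4: 14922+0+30·18·27=29502 → min 21726 | A_2..A_6: k=2: 0+6885+26·13·9=9927; k=3: 3042+5832+26·9·9=10980; k=4: 7254+4374+26·18·9=15840; k=5: 13734+0+26·27·9=20052 → min 9927.
Length 6: A_1..A_6: k=1: 0+9927+30·26·9=16947; k=2: 10140+6885+30·13·9=20535; k=3: 10062+5832+30·9·9=18324; k=4: 14922+4374+30·18·9=24156; k=5: 21726+0+30·27·9=29016 → min 16947.
Optimal order: (A_1 · (A_2 · (A_3 · (A_4 · (A_5 · A_6))))) with cost 16947.

16947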